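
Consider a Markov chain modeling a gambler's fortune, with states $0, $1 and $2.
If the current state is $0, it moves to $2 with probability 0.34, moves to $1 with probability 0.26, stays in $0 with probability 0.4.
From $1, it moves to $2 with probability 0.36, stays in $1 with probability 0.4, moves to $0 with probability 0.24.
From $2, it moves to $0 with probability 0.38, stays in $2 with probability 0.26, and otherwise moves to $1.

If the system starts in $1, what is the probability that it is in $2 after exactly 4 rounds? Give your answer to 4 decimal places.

0.3211

Propagate the distribution vector 4 rounds from $1.
After 0 rounds: (0.0000, 1.0000, 0.0000)
After 1 round: (0.2400, 0.4000, 0.3600)
After 2 rounds: (0.3288, 0.3520, 0.3192)
After 3 rounds: (0.3373, 0.3412, 0.3215)
After 4 rounds: (0.3390, 0.3399, 0.3211)
P(in $2 after 4 rounds) = 0.3211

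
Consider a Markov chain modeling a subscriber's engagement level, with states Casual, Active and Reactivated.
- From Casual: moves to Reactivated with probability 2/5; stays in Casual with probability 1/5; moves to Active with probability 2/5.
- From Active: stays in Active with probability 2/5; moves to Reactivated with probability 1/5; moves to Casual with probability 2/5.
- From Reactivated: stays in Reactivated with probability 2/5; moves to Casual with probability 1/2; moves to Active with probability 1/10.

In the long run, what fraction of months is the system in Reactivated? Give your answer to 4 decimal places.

0.3404

Let the stationary distribution be π with π = πP and π_1 + π_2 + π_3 = 1.
π_1 = 0.2·π_1 + 0.4·π_2 + 0.5·π_3
π_2 = 0.4·π_1 + 0.4·π_2 + 0.1·π_3
Solving with the normalization constraint gives π = (0.3617, 0.2979, 0.3404).
So the stationary probability of Reactivated is 0.3404.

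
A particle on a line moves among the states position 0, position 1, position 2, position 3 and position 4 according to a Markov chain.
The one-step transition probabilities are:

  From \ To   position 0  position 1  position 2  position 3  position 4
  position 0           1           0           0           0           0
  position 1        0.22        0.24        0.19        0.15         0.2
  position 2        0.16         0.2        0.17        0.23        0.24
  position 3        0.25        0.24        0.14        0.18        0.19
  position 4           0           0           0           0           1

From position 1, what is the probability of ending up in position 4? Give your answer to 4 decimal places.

0.4893

Let h(s) be the probability of absorption at position 4 starting from transient state s. Then h(position 4) = 1 and h(position 0) = 0. By first-step analysis:
h(position 1) = 0.22·0 + 0.24·h(position 1) + 0.19·h(position 2) + 0.15·h(position 3) + 0.2·1
h(position 2) = 0.16·0 + 0.2·h(position 1) + 0.17·h(position 2) + 0.23·h(position 3) + 0.24·1
h(position 3) = 0.25·0 + 0.24·h(position 1) + 0.14·h(position 2) + 0.18·h(position 3) + 0.19·1
Solving: h(position 1) = 0.4893, h(position 2) = 0.5363, h(position 3) = 0.4665.
Starting from position 1, the probability is 0.4893.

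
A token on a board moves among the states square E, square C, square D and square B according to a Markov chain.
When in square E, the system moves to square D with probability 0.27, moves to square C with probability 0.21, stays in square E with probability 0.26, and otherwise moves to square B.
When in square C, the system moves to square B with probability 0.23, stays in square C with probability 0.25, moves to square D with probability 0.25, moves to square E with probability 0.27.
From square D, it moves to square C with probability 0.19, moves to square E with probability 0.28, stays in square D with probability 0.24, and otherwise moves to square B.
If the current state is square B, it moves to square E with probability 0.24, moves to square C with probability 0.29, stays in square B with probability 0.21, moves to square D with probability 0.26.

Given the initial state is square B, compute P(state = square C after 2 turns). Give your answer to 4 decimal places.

0.2332

Propagate the distribution vector 2 turns from square B.
After 0 turns: (0.0000, 0.0000, 0.0000, 1.0000)
After 1 turn: (0.2400, 0.2900, 0.2600, 0.2100)
After 2 turns: (0.2639, 0.2332, 0.2543, 0.2486)
P(in square C after 2 turns) = 0.2332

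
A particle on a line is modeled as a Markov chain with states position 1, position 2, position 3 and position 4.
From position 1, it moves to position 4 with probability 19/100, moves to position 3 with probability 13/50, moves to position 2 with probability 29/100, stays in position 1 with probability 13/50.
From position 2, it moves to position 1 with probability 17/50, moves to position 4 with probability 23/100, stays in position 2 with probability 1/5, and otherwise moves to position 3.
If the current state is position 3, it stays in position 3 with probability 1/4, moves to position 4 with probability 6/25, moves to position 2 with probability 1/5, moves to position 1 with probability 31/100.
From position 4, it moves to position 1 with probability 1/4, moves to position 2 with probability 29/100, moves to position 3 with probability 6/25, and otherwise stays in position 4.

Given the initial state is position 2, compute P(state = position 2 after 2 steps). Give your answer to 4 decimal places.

Propagate the distribution vector 2 steps from position 2.
After 0 steps: (0.0000, 1.0000, 0.0000, 0.0000)
After 1 step: (0.3400, 0.2000, 0.2300, 0.2300)
After 2 steps: (0.2852, 0.2513, 0.2471, 0.2164)
P(in position 2 after 2 steps) = 0.2513

0.2513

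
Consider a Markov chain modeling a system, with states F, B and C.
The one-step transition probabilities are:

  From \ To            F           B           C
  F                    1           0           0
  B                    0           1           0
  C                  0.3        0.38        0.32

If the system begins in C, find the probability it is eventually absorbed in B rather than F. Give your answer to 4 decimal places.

Let h(s) be the probability of absorption at B starting from transient state s. Then h(B) = 1 and h(F) = 0. By first-step analysis:
h(C) = 0.3·0 + 0.38·1 + 0.32·h(C)
Solving: h(C) = 0.5588.
Starting from C, the probability is 0.5588.

0.5588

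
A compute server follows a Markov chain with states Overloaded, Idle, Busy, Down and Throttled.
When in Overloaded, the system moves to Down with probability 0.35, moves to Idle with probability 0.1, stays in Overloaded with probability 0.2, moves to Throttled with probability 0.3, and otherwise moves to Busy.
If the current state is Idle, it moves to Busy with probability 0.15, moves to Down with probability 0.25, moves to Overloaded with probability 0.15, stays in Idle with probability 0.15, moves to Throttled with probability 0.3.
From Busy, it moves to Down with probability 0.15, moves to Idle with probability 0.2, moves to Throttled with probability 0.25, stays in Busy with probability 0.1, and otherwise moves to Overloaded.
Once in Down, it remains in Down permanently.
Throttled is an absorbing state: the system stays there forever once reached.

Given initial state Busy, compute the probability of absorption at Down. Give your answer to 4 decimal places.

0.4444

Let h(s) be the probability of absorption at Down starting from transient state s. Then h(Down) = 1 and h(Throttled) = 0. By first-step analysis:
h(Overloaded) = 0.2·h(Overloaded) + 0.1·h(Idle) + 0.05·h(Busy) + 0.35·1 + 0.3·0
h(Idle) = 0.15·h(Overloaded) + 0.15·h(Idle) + 0.15·h(Busy) + 0.25·1 + 0.3·0
h(Busy) = 0.3·h(Overloaded) + 0.2·h(Idle) + 0.1·h(Busy) + 0.15·1 + 0.25·0
Solving: h(Overloaded) = 0.5234, h(Idle) = 0.4649, h(Busy) = 0.4444.
Starting from Busy, the probability is 0.4444.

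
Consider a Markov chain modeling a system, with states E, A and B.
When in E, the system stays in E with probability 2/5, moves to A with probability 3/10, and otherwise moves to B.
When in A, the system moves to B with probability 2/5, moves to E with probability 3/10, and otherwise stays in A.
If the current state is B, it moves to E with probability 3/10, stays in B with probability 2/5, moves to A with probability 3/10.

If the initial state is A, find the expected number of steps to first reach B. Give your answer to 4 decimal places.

Let t(s) be the expected number of steps to first reach B from state s, with t(B) = 0. Conditioning on the first step:
t(E) = 1 + 0.4·t(E) + 0.3·t(A)
t(A) = 1 + 0.3·t(E) + 0.3·t(A)
Solving: t(E) = 3.0303, t(A) = 2.7273.
Expected steps from A to B: 2.7273.

2.7273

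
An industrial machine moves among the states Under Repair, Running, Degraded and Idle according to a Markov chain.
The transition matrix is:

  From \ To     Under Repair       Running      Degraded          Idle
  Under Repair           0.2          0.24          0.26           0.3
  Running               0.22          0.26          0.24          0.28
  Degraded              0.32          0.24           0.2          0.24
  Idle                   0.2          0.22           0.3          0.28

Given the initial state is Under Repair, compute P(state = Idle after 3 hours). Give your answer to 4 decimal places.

Propagate the distribution vector 3 hours from Under Repair.
After 0 hours: (1.0000, 0.0000, 0.0000, 0.0000)
After 1 hour: (0.2000, 0.2400, 0.2600, 0.3000)
After 2 hours: (0.2360, 0.2388, 0.2516, 0.2736)
After 3 hours: (0.2350, 0.2393, 0.2511, 0.2747)
P(in Idle after 3 hours) = 0.2747

0.2747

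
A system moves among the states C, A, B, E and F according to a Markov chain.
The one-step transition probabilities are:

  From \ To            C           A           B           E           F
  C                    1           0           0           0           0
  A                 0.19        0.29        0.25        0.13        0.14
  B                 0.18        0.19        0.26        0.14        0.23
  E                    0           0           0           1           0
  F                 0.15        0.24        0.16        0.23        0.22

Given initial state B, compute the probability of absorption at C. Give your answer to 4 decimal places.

0.5293

Let h(s) be the probability of absorption at C starting from transient state s. Then h(C) = 1 and h(E) = 0. By first-step analysis:
h(A) = 0.19·1 + 0.29·h(A) + 0.25·h(B) + 0.13·0 + 0.14·h(F)
h(B) = 0.18·1 + 0.19·h(A) + 0.26·h(B) + 0.14·0 + 0.23·h(F)
h(F) = 0.15·1 + 0.24·h(A) + 0.16·h(B) + 0.23·0 + 0.22·h(F)
Solving: h(A) = 0.5465, h(B) = 0.5293, h(F) = 0.4690.
Starting from B, the probability is 0.5293.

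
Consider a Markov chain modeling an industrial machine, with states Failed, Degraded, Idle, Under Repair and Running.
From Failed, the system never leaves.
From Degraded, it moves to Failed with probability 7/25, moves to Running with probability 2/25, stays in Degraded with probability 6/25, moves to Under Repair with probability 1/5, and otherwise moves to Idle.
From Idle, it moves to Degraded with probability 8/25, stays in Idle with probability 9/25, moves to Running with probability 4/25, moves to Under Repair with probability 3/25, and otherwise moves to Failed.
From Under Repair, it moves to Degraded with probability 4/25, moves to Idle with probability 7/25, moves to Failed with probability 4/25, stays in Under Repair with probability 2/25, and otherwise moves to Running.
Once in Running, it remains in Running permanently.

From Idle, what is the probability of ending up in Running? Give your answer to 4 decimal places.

Let h(s) be the probability of absorption at Running starting from transient state s. Then h(Running) = 1 and h(Failed) = 0. By first-step analysis:
h(Degraded) = 0.28·0 + 0.24·h(Degraded) + 0.2·h(Idle) + 0.2·h(Under Repair) + 0.08·1
h(Idle) = 0.04·0 + 0.32·h(Degraded) + 0.36·h(Idle) + 0.12·h(Under Repair) + 0.16·1
h(Under Repair) = 0.16·0 + 0.16·h(Degraded) + 0.28·h(Idle) + 0.08·h(Under Repair) + 0.32·1
Solving: h(Degraded) = 0.4097, h(Idle) = 0.5657, h(Under Repair) = 0.5913.
Starting from Idle, the probability is 0.5657.

0.5657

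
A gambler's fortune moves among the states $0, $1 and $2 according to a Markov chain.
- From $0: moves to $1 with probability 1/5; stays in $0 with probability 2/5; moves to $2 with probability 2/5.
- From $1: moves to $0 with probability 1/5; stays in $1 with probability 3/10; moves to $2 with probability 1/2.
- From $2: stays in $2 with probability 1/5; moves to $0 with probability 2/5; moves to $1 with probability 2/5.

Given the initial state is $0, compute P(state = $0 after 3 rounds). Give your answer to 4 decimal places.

Propagate the distribution vector 3 rounds from $0.
After 0 rounds: (1.0000, 0.0000, 0.0000)
After 1 round: (0.4000, 0.2000, 0.4000)
After 2 rounds: (0.3600, 0.3000, 0.3400)
After 3 rounds: (0.3400, 0.2980, 0.3620)
P(in $0 after 3 rounds) = 0.3400

0.3400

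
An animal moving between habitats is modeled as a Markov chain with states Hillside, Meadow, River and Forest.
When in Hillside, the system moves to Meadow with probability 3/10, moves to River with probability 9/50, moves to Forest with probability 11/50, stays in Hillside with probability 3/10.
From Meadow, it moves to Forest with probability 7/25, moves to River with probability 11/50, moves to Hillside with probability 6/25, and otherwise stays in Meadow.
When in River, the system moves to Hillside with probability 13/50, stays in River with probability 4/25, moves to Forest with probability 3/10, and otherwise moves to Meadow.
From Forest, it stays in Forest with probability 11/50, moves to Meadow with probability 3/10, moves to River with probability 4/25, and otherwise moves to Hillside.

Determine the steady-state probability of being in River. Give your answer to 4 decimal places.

Let the stationary distribution be π with π = πP and π_1 + π_2 + π_3 + π_4 = 1.
π_1 = 0.3·π_1 + 0.24·π_2 + 0.26·π_3 + 0.32·π_4
π_2 = 0.3·π_1 + 0.26·π_2 + 0.28·π_3 + 0.3·π_4
π_3 = 0.18·π_1 + 0.22·π_2 + 0.16·π_3 + 0.16·π_4
Solving with the normalization constraint gives π = (0.2806, 0.2849, 0.1827, 0.2517).
So the stationary probability of River is 0.1827.

0.1827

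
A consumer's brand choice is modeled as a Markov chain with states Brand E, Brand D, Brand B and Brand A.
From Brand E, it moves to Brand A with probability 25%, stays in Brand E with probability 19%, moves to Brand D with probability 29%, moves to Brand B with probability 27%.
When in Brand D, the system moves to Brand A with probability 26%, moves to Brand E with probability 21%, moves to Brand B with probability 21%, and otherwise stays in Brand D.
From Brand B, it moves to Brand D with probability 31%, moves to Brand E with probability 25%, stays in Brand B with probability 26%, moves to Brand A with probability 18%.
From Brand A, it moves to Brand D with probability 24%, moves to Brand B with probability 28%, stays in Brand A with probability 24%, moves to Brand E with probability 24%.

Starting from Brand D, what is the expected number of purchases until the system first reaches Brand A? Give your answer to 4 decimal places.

4.1827

Let t(s) be the expected number of purchases to first reach Brand A from state s, with t(Brand A) = 0. Conditioning on the first purchase:
t(Brand E) = 1 + 0.19·t(Brand E) + 0.29·t(Brand D) + 0.27·t(Brand B)
t(Brand D) = 1 + 0.21·t(Brand E) + 0.32·t(Brand D) + 0.21·t(Brand B)
t(Brand B) = 1 + 0.25·t(Brand E) + 0.31·t(Brand D) + 0.26·t(Brand B)
Solving: t(Brand E) = 4.2446, t(Brand D) = 4.1827, t(Brand B) = 4.5376.
Expected purchases from Brand D to Brand A: 4.1827.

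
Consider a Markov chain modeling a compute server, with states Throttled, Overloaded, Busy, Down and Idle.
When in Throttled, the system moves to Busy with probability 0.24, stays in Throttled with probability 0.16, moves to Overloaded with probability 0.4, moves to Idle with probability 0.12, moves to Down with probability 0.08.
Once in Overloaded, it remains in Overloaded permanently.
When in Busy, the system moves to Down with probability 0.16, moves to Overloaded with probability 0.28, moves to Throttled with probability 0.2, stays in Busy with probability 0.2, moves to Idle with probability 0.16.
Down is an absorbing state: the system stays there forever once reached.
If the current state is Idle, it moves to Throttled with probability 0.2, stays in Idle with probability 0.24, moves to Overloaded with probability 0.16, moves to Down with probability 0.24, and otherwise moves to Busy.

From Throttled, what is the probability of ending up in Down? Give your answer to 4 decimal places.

0.2633

Let h(s) be the probability of absorption at Down starting from transient state s. Then h(Down) = 1 and h(Overloaded) = 0. By first-step analysis:
h(Throttled) = 0.16·h(Throttled) + 0.4·0 + 0.24·h(Busy) + 0.08·1 + 0.12·h(Idle)
h(Busy) = 0.2·h(Throttled) + 0.28·0 + 0.2·h(Busy) + 0.16·1 + 0.16·h(Idle)
h(Idle) = 0.2·h(Throttled) + 0.16·0 + 0.16·h(Busy) + 0.24·1 + 0.24·h(Idle)
Solving: h(Throttled) = 0.2633, h(Busy) = 0.3579, h(Idle) = 0.4604.
Starting from Throttled, the probability is 0.2633.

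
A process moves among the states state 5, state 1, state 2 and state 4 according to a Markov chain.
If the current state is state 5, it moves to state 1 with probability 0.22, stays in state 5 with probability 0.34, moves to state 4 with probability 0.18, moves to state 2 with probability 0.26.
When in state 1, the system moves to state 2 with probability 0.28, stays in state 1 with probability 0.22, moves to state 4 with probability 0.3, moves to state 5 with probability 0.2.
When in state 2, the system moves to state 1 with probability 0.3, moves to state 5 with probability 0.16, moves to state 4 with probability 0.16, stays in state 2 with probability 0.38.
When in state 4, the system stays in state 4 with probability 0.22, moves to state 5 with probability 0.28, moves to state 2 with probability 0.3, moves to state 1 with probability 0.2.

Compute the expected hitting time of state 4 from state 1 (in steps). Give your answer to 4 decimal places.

4.3304

Let t(s) be the expected number of steps to first reach state 4 from state s, with t(state 4) = 0. Conditioning on the first step:
t(state 5) = 1 + 0.34·t(state 5) + 0.22·t(state 1) + 0.26·t(state 2)
t(state 1) = 1 + 0.2·t(state 5) + 0.22·t(state 1) + 0.28·t(state 2)
t(state 2) = 1 + 0.16·t(state 5) + 0.3·t(state 1) + 0.38·t(state 2)
Solving: t(state 5) = 4.9196, t(state 1) = 4.3304, t(state 2) = 4.9778.
Expected steps from state 1 to state 4: 4.3304.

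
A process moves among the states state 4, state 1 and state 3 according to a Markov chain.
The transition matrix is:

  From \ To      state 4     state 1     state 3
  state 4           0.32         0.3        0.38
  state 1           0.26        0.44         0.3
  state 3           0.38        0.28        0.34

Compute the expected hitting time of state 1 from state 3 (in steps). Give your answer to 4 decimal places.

Let t(s) be the expected number of steps to first reach state 1 from state s, with t(state 1) = 0. Conditioning on the first step:
t(state 4) = 1 + 0.32·t(state 4) + 0.38·t(state 3)
t(state 3) = 1 + 0.38·t(state 4) + 0.34·t(state 3)
Solving: t(state 4) = 3.4166, t(state 3) = 3.4823.
Expected steps from state 3 to state 1: 3.4823.

3.4823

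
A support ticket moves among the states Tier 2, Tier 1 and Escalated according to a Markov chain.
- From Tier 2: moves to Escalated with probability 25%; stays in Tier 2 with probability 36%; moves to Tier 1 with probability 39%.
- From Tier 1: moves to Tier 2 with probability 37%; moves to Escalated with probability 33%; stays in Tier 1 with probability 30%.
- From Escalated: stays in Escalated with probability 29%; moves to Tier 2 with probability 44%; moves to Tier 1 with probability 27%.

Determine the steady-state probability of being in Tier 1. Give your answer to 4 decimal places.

0.3261

Let the stationary distribution be π with π = πP and π_1 + π_2 + π_3 = 1.
π_1 = 0.36·π_1 + 0.37·π_2 + 0.44·π_3
π_2 = 0.39·π_1 + 0.3·π_2 + 0.27·π_3
Solving with the normalization constraint gives π = (0.3863, 0.3261, 0.2876).
So the stationary probability of Tier 1 is 0.3261.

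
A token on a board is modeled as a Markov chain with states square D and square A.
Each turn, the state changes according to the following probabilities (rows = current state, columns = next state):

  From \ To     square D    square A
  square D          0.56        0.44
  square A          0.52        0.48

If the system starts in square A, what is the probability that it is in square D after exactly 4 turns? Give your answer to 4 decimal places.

0.5417

Propagate the distribution vector 4 turns from square A.
After 0 turns: (0.0000, 1.0000)
After 1 turn: (0.5200, 0.4800)
After 2 turns: (0.5408, 0.4592)
After 3 turns: (0.5416, 0.4584)
After 4 turns: (0.5417, 0.4583)
P(in square D after 4 turns) = 0.5417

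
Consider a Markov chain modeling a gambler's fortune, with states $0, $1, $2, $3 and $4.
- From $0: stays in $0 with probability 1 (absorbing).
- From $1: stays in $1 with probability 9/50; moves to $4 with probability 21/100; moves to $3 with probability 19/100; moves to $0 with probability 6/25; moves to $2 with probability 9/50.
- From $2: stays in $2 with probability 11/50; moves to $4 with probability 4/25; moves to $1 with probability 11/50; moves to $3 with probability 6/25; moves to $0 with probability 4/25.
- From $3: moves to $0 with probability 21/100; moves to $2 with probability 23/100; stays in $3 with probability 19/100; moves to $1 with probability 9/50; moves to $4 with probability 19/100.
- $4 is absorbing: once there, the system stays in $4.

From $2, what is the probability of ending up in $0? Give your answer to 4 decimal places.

0.5144

Let h(s) be the probability of absorption at $0 starting from transient state s. Then h($0) = 1 and h($4) = 0. By first-step analysis:
h($1) = 0.24·1 + 0.18·h($1) + 0.18·h($2) + 0.19·h($3) + 0.21·0
h($2) = 0.16·1 + 0.22·h($1) + 0.22·h($2) + 0.24·h($3) + 0.16·0
h($3) = 0.21·1 + 0.18·h($1) + 0.23·h($2) + 0.19·h($3) + 0.19·0
Solving: h($1) = 0.5266, h($2) = 0.5144, h($3) = 0.5223.
Starting from $2, the probability is 0.5144.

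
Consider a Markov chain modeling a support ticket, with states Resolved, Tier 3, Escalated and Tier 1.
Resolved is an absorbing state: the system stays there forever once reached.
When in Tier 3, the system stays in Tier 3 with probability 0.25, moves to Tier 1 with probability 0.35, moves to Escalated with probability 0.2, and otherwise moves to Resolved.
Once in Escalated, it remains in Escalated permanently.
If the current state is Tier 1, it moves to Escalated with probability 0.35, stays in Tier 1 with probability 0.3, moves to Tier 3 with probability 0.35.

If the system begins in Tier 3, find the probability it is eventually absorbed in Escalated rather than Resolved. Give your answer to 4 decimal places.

0.6522

Let h(s) be the probability of absorption at Escalated starting from transient state s. Then h(Escalated) = 1 and h(Resolved) = 0. By first-step analysis:
h(Tier 3) = 0.2·0 + 0.25·h(Tier 3) + 0.2·1 + 0.35·h(Tier 1)
h(Tier 1) = 0.35·h(Tier 3) + 0.35·1 + 0.3·h(Tier 1)
Solving: h(Tier 3) = 0.6522, h(Tier 1) = 0.8261.
Starting from Tier 3, the probability is 0.6522.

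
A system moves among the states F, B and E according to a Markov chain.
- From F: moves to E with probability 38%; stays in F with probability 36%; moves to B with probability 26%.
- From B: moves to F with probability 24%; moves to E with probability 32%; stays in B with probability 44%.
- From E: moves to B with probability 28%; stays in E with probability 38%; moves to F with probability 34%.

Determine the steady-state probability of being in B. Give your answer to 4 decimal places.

0.3259

Let the stationary distribution be π with π = πP and π_1 + π_2 + π_3 = 1.
π_1 = 0.36·π_1 + 0.24·π_2 + 0.34·π_3
π_2 = 0.26·π_1 + 0.44·π_2 + 0.28·π_3
Solving with the normalization constraint gives π = (0.3137, 0.3259, 0.3604).
So the stationary probability of B is 0.3259.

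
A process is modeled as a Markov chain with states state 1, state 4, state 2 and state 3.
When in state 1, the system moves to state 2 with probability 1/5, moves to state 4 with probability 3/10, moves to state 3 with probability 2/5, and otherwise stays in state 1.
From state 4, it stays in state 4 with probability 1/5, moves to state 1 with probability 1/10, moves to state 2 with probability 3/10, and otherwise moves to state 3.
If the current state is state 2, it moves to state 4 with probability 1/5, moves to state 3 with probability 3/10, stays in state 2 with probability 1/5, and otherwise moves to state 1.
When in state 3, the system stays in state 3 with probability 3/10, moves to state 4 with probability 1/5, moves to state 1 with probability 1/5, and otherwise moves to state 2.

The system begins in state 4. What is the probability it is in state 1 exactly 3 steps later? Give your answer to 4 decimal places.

Propagate the distribution vector 3 steps from state 4.
After 0 steps: (0.0000, 1.0000, 0.0000, 0.0000)
After 1 step: (0.1000, 0.2000, 0.3000, 0.4000)
After 2 steps: (0.2000, 0.2100, 0.2600, 0.3300)
After 3 steps: (0.1850, 0.2200, 0.2540, 0.3410)
P(in state 1 after 3 steps) = 0.1850

0.1850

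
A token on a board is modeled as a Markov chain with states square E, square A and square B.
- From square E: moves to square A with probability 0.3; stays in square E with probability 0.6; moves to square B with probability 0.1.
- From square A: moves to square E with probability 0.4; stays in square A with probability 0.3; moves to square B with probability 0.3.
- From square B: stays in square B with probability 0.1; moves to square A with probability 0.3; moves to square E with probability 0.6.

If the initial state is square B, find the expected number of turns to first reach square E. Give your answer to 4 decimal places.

1.8519

Let t(s) be the expected number of turns to first reach square E from state s, with t(square E) = 0. Conditioning on the first turn:
t(square A) = 1 + 0.3·t(square A) + 0.3·t(square B)
t(square B) = 1 + 0.3·t(square A) + 0.1·t(square B)
Solving: t(square A) = 2.2222, t(square B) = 1.8519.
Expected turns from square B to square E: 1.8519.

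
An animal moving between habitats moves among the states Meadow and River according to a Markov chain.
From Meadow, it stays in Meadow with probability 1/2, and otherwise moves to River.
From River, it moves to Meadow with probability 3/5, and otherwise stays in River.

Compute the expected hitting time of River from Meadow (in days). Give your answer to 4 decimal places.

2.0000

Let t(s) be the expected number of days to first reach River from state s, with t(River) = 0. Conditioning on the first day:
t(Meadow) = 1 + 0.5·t(Meadow)
Solving: t(Meadow) = 2.0000.
Expected days from Meadow to River: 2.0000.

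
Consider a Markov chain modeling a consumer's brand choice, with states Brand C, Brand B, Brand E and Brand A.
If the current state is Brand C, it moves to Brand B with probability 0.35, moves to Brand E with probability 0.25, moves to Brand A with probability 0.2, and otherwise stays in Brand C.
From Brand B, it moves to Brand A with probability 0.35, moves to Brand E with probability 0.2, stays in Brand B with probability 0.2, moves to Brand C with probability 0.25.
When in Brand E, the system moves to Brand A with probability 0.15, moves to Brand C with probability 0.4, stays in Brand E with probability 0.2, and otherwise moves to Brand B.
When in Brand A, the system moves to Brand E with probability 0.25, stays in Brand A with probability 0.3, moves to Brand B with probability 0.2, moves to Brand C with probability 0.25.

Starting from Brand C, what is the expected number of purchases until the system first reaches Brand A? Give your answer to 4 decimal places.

4.3197

Let t(s) be the expected number of purchases to first reach Brand A from state s, with t(Brand A) = 0. Conditioning on the first purchase:
t(Brand C) = 1 + 0.2·t(Brand C) + 0.35·t(Brand B) + 0.25·t(Brand E)
t(Brand B) = 1 + 0.25·t(Brand C) + 0.2·t(Brand B) + 0.2·t(Brand E)
t(Brand E) = 1 + 0.4·t(Brand C) + 0.25·t(Brand B) + 0.2·t(Brand E)
Solving: t(Brand C) = 4.3197, t(Brand B) = 3.7449, t(Brand E) = 4.5802.
Expected purchases from Brand C to Brand A: 4.3197.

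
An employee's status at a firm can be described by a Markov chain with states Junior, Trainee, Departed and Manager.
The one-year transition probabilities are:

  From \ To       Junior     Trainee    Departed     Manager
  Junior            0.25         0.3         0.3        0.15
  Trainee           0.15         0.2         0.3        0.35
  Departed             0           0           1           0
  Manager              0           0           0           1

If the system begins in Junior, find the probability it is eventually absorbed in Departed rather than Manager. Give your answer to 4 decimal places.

Let h(s) be the probability of absorption at Departed starting from transient state s. Then h(Departed) = 1 and h(Manager) = 0. By first-step analysis:
h(Junior) = 0.25·h(Junior) + 0.3·h(Trainee) + 0.3·1 + 0.15·0
h(Trainee) = 0.15·h(Junior) + 0.2·h(Trainee) + 0.3·1 + 0.35·0
Solving: h(Junior) = 0.5946, h(Trainee) = 0.4865.
Starting from Junior, the probability is 0.5946.

0.5946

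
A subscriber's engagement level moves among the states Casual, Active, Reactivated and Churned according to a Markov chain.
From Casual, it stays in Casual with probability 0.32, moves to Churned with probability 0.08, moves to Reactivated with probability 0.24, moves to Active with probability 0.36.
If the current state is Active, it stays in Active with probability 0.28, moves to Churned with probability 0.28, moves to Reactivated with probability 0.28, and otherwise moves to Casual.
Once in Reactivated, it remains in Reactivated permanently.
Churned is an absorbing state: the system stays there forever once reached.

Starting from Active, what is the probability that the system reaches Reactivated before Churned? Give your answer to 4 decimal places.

0.5296

Let h(s) be the probability of absorption at Reactivated starting from transient state s. Then h(Reactivated) = 1 and h(Churned) = 0. By first-step analysis:
h(Casual) = 0.32·h(Casual) + 0.36·h(Active) + 0.24·1 + 0.08·0
h(Active) = 0.16·h(Casual) + 0.28·h(Active) + 0.28·1 + 0.28·0
Solving: h(Casual) = 0.6333, h(Active) = 0.5296.
Starting from Active, the probability is 0.5296.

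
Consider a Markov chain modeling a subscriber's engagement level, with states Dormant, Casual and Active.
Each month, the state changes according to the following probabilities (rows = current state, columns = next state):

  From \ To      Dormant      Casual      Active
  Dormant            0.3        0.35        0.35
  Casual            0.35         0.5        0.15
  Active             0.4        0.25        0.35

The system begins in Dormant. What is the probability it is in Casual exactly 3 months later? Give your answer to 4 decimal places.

Propagate the distribution vector 3 months from Dormant.
After 0 months: (1.0000, 0.0000, 0.0000)
After 1 month: (0.3000, 0.3500, 0.3500)
After 2 months: (0.3525, 0.3675, 0.2800)
After 3 months: (0.3464, 0.3771, 0.2765)
P(in Casual after 3 months) = 0.3771

0.3771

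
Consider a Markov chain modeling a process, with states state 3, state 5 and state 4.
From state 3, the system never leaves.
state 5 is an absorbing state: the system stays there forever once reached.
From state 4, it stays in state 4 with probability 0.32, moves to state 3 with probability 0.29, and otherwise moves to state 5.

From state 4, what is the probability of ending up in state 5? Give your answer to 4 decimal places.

0.5735

Let h(s) be the probability of absorption at state 5 starting from transient state s. Then h(state 5) = 1 and h(state 3) = 0. By first-step analysis:
h(state 4) = 0.29·0 + 0.39·1 + 0.32·h(state 4)
Solving: h(state 4) = 0.5735.
Starting from state 4, the probability is 0.5735.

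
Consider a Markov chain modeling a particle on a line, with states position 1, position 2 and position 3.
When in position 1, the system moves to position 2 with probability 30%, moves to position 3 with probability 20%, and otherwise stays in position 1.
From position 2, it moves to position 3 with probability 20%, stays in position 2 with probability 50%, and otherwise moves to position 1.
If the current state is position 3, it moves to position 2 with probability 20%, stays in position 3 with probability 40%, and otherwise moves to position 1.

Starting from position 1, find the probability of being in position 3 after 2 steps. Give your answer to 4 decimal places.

Sum over the intermediate state after 1 step:
P = P(position 1→position 1)·P(position 1→position 3) + P(position 1→position 2)·P(position 2→position 3) + P(position 1→position 3)·P(position 3→position 3)
  = 0.5×0.2 + 0.3×0.2 + 0.2×0.4
  = 0.1000 + 0.0600 + 0.0800 = 0.2400

0.2400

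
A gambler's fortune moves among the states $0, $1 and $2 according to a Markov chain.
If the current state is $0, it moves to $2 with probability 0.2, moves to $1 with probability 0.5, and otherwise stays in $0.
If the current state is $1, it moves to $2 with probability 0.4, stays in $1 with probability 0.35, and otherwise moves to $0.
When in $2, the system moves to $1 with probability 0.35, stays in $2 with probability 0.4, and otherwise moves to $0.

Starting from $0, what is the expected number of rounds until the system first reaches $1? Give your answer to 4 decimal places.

Let t(s) be the expected number of rounds to first reach $1 from state s, with t($1) = 0. Conditioning on the first round:
t($0) = 1 + 0.3·t($0) + 0.2·t($2)
t($2) = 1 + 0.25·t($0) + 0.4·t($2)
Solving: t($0) = 2.1622, t($2) = 2.5676.
Expected rounds from $0 to $1: 2.1622.

2.1622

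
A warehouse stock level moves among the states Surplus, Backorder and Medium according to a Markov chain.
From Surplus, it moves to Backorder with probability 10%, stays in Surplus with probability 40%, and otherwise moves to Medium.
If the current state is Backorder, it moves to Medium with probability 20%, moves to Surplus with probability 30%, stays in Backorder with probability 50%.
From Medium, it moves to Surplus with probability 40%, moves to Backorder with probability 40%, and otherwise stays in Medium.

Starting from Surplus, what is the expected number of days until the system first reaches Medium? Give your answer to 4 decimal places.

2.2222

Let t(s) be the expected number of days to first reach Medium from state s, with t(Medium) = 0. Conditioning on the first day:
t(Surplus) = 1 + 0.4·t(Surplus) + 0.1·t(Backorder)
t(Backorder) = 1 + 0.3·t(Surplus) + 0.5·t(Backorder)
Solving: t(Surplus) = 2.2222, t(Backorder) = 3.3333.
Expected days from Surplus to Medium: 2.2222.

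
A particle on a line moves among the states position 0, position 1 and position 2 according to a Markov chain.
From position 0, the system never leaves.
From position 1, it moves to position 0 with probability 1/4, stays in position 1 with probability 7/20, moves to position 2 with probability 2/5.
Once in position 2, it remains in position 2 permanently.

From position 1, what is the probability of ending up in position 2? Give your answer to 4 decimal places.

0.6154

Let h(s) be the probability of absorption at position 2 starting from transient state s. Then h(position 2) = 1 and h(position 0) = 0. By first-step analysis:
h(position 1) = 0.25·0 + 0.35·h(position 1) + 0.4·1
Solving: h(position 1) = 0.6154.
Starting from position 1, the probability is 0.6154.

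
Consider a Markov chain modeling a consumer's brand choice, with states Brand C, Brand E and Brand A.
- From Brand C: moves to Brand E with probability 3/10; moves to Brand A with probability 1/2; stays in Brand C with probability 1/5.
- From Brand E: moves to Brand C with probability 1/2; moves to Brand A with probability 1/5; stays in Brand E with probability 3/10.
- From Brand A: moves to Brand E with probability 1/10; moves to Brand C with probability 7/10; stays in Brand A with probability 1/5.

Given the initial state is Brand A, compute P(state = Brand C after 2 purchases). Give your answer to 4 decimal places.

Sum over the intermediate state after 1 purchase:
P = P(Brand A→Brand C)·P(Brand C→Brand C) + P(Brand A→Brand E)·P(Brand E→Brand C) + P(Brand A→Brand A)·P(Brand A→Brand C)
  = 0.7×0.2 + 0.1×0.5 + 0.2×0.7
  = 0.1400 + 0.0500 + 0.1400 = 0.3300

0.3300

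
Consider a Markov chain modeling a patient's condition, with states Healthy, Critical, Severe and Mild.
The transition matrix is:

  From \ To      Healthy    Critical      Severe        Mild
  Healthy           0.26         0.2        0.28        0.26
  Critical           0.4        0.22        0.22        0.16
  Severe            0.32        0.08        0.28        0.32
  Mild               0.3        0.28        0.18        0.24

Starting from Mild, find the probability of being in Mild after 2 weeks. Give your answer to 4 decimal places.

0.2380

Propagate the distribution vector 2 weeks from Mild.
After 0 weeks: (0.0000, 0.0000, 0.0000, 1.0000)
After 1 week: (0.3000, 0.2800, 0.1800, 0.2400)
After 2 weeks: (0.3196, 0.2032, 0.2392, 0.2380)
P(in Mild after 2 weeks) = 0.2380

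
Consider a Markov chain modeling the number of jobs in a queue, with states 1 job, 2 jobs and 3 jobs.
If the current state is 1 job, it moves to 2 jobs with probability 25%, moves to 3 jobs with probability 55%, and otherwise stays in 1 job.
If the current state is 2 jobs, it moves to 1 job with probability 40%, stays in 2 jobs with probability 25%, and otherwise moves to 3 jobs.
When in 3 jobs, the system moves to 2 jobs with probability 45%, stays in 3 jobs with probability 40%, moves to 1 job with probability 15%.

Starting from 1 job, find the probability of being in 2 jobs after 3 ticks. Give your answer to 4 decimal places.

Propagate the distribution vector 3 ticks from 1 job.
After 0 ticks: (1.0000, 0.0000, 0.0000)
After 1 tick: (0.2000, 0.2500, 0.5500)
After 2 ticks: (0.2225, 0.3600, 0.4175)
After 3 ticks: (0.2511, 0.3335, 0.4154)
P(in 2 jobs after 3 ticks) = 0.3335

0.3335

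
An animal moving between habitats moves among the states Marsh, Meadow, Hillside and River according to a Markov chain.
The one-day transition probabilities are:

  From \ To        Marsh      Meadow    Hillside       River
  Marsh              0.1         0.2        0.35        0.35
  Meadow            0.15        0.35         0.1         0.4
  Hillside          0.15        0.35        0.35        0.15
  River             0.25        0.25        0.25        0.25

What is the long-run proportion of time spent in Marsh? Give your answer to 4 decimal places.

Let the stationary distribution be π with π = πP and π_1 + π_2 + π_3 + π_4 = 1.
π_1 = 0.1·π_1 + 0.15·π_2 + 0.15·π_3 + 0.25·π_4
π_2 = 0.2·π_1 + 0.35·π_2 + 0.35·π_3 + 0.25·π_4
π_3 = 0.35·π_1 + 0.1·π_2 + 0.35·π_3 + 0.25·π_4
Solving with the normalization constraint gives π = (0.1702, 0.2958, 0.2474, 0.2866).
So the stationary probability of Marsh is 0.1702.

0.1702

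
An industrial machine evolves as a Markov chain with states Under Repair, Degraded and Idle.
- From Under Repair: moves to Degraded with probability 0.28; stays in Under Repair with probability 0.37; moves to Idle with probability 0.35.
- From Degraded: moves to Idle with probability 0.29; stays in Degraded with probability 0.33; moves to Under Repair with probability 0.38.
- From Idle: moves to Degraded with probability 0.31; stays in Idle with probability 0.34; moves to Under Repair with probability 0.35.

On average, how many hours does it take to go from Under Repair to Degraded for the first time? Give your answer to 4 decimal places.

Let t(s) be the expected number of hours to first reach Degraded from state s, with t(Degraded) = 0. Conditioning on the first hour:
t(Under Repair) = 1 + 0.37·t(Under Repair) + 0.35·t(Idle)
t(Idle) = 1 + 0.35·t(Under Repair) + 0.34·t(Idle)
Solving: t(Under Repair) = 3.4436, t(Idle) = 3.3413.
Expected hours from Under Repair to Degraded: 3.4436.

3.4436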